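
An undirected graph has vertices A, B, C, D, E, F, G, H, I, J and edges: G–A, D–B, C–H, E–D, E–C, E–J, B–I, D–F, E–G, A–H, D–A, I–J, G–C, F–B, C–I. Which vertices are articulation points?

none

Removing I, for instance, still leaves 1 component. No single vertex removal increases the component count — the graph has no articulation points.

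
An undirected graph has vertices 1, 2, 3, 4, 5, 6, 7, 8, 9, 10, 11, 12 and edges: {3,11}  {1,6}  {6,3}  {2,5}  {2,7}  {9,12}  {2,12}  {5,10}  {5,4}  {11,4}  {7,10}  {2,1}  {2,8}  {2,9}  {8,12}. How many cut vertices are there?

Removing 2 increases the component count from 1 to 2, so 2 is a cut vertex.
By contrast removing 10 leaves 1 component; it is not a cut vertex. No other vertex is a cut vertex either.

1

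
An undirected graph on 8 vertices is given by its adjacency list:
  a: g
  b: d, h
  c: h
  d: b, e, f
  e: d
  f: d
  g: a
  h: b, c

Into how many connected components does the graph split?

Starting from a we can reach a, g. That is one component of size 2.
Starting from b we can reach b, c, d, e, f, h. That is one component of size 6.
Total: 2 components.

2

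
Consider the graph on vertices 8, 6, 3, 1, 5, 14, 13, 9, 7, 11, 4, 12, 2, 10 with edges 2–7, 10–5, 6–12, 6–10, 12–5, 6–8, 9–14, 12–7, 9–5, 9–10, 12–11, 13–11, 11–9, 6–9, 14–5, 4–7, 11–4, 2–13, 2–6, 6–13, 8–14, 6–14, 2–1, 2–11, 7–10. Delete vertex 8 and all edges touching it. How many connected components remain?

2

With 8 gone, the remaining components are: {3}; {1, 2, 4, 5, 6, 7, 9, 10, 11, 12, 13, 14}.
That is 2 components.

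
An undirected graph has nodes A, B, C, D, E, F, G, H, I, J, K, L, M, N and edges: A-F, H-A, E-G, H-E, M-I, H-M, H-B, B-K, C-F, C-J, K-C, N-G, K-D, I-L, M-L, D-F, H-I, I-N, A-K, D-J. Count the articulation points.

Removing H increases the component count from 1 to 2, so H is a cut vertex.
By contrast removing I leaves 1 component; it is not a cut vertex. No other vertex is a cut vertex either.

1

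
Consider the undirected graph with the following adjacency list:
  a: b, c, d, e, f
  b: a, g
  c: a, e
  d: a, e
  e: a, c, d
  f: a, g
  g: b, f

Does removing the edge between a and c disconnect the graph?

After removing a-c, the path a-e-c still connects them, so the edge is not a bridge.

No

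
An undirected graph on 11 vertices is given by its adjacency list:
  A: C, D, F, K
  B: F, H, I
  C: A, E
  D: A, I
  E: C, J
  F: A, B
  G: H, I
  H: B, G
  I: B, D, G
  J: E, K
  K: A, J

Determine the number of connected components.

1

Starting from A we can reach A, B, C, D, E, F, G, H, I, J, K. That is one component of size 11.
Total: 1 component.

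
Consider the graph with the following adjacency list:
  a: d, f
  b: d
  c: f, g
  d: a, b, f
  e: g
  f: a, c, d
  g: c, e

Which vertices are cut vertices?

Removing c increases the component count from 1 to 2, so c is a cut vertex.
Removing d increases the component count from 1 to 2, so d is a cut vertex.
Removing f increases the component count from 1 to 2, so f is a cut vertex.
Likewise g is a cut vertex.
By contrast removing a leaves 1 component; it is not a cut vertex. No other vertex is a cut vertex either.

c, d, f, g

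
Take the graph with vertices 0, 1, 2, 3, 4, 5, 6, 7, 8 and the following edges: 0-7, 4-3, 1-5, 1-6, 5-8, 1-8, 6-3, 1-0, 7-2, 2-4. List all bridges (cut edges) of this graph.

none

The edges on the cycle 1-5-8-1 are not bridges since each lies on that cycle.
Every edge lies on some cycle, so there are no bridges.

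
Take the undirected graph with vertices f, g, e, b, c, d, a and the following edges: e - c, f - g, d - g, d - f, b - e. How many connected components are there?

a is isolated — a component by itself.
Starting from b we can reach b, c, e. That is one component of size 3.
Starting from d we can reach d, f, g. That is one component of size 3.
Total: 3 components.

3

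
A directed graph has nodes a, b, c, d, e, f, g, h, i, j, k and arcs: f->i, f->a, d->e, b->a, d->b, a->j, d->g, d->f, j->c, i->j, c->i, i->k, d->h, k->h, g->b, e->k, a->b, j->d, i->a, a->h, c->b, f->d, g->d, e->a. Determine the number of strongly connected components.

{a, b, c, d, e, f, g, i, j} are all mutually reachable — one SCC of size 9.
{h} is an SCC by itself.
{k} is an SCC by itself.
That gives 3 strongly connected components.

3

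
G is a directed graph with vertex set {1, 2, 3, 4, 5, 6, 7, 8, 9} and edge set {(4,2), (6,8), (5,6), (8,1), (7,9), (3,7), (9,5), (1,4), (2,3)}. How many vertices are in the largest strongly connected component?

{1, 2, 3, 4, 5, 6, 7, 8, 9} are all mutually reachable — one SCC of size 9.
The largest has 9 vertices.

9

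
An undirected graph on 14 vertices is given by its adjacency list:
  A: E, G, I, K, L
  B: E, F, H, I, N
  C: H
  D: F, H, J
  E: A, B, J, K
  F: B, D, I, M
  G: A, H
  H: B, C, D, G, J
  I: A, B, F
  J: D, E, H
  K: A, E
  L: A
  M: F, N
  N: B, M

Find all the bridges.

A-L, C-H

The edges on the cycle B-E-A-I-F-B are not bridges since each lies on that cycle.
But removing A-L disconnects A from L; removing C-H disconnects C from H — these are bridges.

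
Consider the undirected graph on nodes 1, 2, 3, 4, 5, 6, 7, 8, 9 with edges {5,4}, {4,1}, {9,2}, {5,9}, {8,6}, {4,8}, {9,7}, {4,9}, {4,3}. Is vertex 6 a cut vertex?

No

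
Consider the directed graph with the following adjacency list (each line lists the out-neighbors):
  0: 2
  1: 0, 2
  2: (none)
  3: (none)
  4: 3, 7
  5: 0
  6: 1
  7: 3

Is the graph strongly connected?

No

There is no directed path from 7 to 4, so the graph is not strongly connected.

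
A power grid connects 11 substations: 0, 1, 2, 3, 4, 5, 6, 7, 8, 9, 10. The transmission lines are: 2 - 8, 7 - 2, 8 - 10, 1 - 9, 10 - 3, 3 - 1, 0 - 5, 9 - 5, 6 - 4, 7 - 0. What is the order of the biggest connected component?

9

Starting from 4 we can reach 4, 6. That is one component of size 2.
Starting from 0 we can reach 0, 1, 2, 3, 5, 7, 8, 9, 10. That is one component of size 9.
The largest has 9 vertices.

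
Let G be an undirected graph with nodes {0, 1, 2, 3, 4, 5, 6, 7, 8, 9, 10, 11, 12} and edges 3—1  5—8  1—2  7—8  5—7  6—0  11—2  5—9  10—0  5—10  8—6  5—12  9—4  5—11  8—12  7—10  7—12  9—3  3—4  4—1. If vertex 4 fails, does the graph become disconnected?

No

Deleting 4 leaves 1 component (was 1) (its neighbors 1, 3, 9 remain connected to each other), so 4 is not a cut vertex.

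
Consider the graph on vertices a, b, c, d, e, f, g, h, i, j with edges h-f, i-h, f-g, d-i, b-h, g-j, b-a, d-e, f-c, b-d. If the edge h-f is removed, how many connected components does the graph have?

Before removal there is 1 component.
h-f is a bridge — removing it separates h's side from f's side.
After removal: 2 components.

2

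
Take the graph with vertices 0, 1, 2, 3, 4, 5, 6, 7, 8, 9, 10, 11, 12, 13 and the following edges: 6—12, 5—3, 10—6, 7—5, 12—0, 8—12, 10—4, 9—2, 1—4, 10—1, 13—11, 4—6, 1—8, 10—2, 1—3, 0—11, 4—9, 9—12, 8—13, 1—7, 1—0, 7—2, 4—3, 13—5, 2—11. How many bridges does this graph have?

0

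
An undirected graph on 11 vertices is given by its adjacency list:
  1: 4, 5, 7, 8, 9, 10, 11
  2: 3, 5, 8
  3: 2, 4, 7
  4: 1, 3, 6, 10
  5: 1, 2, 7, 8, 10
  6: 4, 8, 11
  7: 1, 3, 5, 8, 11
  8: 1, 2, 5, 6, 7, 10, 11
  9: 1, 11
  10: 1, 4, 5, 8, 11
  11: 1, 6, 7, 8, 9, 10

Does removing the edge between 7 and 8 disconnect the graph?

No

After removing 7-8, the path 7-1-8 still connects them, so the edge is not a bridge.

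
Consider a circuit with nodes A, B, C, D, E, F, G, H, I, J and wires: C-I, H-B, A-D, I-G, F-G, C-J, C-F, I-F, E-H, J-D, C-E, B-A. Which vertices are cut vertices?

C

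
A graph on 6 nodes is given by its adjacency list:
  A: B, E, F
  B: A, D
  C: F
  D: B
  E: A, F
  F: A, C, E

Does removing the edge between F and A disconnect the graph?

After removing F-A, the path F-E-A still connects them, so the edge is not a bridge.

No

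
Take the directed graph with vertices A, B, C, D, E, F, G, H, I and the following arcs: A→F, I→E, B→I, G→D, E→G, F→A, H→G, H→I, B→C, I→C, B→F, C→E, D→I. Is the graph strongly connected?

No

There is no directed path from F to H, so the graph is not strongly connected.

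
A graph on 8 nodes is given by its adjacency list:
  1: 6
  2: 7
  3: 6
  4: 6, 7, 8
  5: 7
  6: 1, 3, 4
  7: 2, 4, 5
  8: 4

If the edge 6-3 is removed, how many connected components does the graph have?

Before removal there is 1 component.
6-3 is a bridge — removing it separates 6's side from 3's side.
After removal: 2 components.

2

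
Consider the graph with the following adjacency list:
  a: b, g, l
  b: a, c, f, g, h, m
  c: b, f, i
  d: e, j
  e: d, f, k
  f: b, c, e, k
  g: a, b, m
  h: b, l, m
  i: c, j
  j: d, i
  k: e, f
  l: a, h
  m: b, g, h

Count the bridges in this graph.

0

The edges on the cycle b-g-a-b are not bridges since each lies on that cycle.
Every edge lies on some cycle, so there are no bridges.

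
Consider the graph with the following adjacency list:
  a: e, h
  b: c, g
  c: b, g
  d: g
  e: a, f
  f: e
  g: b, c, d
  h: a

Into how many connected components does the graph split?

Starting from b we can reach b, c, d, g. That is one component of size 4.
Starting from a we can reach a, e, f, h. That is one component of size 4.
Total: 2 components.

2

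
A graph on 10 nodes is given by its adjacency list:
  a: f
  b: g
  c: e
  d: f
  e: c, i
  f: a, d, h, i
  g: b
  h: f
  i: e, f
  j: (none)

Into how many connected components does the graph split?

3

j is isolated — a component by itself.
Starting from b we can reach b, g. That is one component of size 2.
Starting from a we can reach a, c, d, e, f, h, i. That is one component of size 7.
Total: 3 components.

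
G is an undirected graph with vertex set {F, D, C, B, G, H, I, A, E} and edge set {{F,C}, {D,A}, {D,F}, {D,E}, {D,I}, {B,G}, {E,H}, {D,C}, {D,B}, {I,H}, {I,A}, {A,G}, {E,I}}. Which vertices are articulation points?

D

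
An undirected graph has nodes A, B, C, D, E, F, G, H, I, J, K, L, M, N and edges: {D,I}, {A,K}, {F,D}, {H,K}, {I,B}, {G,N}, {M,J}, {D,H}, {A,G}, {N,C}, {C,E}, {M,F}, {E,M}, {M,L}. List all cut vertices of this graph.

Removing D increases the component count from 1 to 2, so D is a cut vertex.
Removing I increases the component count from 1 to 2, so I is a cut vertex.
Removing M increases the component count from 1 to 3, so M is a cut vertex.
By contrast removing B leaves 1 component; it is not a cut vertex. No other vertex is a cut vertex either.

D, I, M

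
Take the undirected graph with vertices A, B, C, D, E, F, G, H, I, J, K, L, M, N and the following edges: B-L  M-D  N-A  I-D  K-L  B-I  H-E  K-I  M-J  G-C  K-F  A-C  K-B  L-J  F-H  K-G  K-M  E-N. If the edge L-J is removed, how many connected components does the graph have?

L and J are still connected via L-K-M-J, so the component count stays at 1.

1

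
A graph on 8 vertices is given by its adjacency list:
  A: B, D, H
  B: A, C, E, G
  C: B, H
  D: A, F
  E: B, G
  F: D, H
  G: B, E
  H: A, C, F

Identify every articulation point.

Removing B increases the component count from 1 to 2, so B is a cut vertex.
By contrast removing F leaves 1 component; it is not a cut vertex. No other vertex is a cut vertex either.

B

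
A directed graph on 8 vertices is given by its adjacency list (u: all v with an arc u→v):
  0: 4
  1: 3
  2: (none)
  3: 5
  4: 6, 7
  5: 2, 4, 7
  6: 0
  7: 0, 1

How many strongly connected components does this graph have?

{0, 1, 3, 4, 5, 6, 7} are all mutually reachable — one SCC of size 7.
{2} is an SCC by itself.
That gives 2 strongly connected components.

2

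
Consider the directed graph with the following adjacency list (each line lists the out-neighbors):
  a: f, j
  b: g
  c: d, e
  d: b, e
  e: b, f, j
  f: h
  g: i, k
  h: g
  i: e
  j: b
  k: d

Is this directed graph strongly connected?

There is no directed path from b to c, so the graph is not strongly connected.

No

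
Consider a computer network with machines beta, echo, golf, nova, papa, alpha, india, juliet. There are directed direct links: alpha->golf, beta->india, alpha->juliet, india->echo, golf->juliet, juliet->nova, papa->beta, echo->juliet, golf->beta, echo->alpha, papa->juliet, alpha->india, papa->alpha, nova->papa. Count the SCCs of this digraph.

1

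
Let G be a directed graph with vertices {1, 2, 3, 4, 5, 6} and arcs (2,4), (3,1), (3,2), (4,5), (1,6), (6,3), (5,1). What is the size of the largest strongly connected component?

6

{1, 2, 3, 4, 5, 6} are all mutually reachable — one SCC of size 6.
The largest has 6 vertices.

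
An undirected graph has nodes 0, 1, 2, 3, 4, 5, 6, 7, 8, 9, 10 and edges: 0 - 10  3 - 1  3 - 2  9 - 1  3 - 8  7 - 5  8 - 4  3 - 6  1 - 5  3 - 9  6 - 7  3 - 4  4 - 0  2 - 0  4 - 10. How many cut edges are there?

The edges on the cycle 3-2-0-10-4-3 are not bridges since each lies on that cycle.
Every edge lies on some cycle, so there are no bridges.

0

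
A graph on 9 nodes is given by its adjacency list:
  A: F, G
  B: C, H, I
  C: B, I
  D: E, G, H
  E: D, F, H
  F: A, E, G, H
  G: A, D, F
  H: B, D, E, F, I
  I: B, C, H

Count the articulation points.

Removing H increases the component count from 1 to 2, so H is a cut vertex.
By contrast removing B leaves 1 component; it is not a cut vertex. No other vertex is a cut vertex either.

1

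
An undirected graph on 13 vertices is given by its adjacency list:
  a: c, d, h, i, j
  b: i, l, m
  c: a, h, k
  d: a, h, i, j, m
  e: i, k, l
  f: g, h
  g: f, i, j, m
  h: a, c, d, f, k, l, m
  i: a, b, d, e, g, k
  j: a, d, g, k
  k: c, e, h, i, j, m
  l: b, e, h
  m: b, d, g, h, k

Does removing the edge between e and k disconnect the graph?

No

After removing e-k, the path e-i-k still connects them, so the edge is not a bridge.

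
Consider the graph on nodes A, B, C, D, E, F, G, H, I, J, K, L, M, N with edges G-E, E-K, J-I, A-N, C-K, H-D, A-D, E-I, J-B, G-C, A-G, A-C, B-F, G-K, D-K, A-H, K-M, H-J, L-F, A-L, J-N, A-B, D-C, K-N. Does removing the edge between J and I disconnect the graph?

No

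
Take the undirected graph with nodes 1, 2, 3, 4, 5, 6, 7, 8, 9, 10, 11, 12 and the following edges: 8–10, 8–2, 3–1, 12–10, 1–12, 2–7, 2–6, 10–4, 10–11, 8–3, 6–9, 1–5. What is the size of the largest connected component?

Starting from 1 we can reach 1, 2, 3, 4, 5, 6, 7, 8, 9, 10, 11, 12. That is one component of size 12.
The largest has 12 vertices.

12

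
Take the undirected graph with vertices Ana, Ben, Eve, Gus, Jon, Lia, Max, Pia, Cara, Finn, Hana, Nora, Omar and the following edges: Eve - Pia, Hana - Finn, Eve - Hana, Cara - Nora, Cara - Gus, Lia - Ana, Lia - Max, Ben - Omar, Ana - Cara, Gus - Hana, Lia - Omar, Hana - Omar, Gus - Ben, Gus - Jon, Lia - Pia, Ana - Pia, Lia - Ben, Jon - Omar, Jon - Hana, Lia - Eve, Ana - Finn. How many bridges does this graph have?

The edges on the cycle Jon-Hana-Omar-Jon are not bridges since each lies on that cycle.
But removing Cara - Nora disconnects Cara from Nora; removing Lia - Max disconnects Lia from Max — these are bridges.
That makes 2 bridges.

2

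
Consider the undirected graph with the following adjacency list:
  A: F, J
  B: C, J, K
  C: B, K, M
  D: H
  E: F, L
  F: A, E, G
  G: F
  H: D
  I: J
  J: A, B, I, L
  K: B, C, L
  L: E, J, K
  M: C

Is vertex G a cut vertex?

No

Deleting G leaves 2 components (was 2), so G is not a cut vertex.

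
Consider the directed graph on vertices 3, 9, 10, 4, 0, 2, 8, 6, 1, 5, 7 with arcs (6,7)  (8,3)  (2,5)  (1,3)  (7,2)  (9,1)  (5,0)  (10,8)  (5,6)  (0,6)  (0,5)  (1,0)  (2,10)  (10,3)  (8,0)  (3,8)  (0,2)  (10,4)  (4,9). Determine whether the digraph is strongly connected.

Yes

From 5 we can reach every vertex (0, 1, 2, 3, 4, 5, 6, 7, 8, 9, 10), and every vertex can reach 5 (0, 1, 2, 3, 4, 5, 6, 7, 8, 9, 10). So the whole graph is one strongly connected component.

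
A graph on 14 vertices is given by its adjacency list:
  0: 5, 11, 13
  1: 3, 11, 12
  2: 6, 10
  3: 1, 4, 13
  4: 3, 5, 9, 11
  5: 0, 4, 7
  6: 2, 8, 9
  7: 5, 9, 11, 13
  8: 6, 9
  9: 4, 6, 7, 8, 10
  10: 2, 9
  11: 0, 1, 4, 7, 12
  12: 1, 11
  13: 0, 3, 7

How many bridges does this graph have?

0

The edges on the cycle 9-8-6-9 are not bridges since each lies on that cycle.
Every edge lies on some cycle, so there are no bridges.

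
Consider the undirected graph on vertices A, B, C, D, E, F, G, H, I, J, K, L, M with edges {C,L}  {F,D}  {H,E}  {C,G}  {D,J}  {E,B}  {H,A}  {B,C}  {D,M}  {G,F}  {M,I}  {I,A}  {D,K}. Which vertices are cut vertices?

C, D

Removing C increases the component count from 1 to 2, so C is a cut vertex.
Removing D increases the component count from 1 to 3, so D is a cut vertex.
By contrast removing B leaves 1 component; it is not a cut vertex. No other vertex is a cut vertex either.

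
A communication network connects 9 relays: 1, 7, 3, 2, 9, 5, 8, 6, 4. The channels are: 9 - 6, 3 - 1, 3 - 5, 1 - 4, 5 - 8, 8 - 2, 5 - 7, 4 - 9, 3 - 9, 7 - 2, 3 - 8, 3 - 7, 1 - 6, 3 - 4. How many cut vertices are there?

1

Removing 3 increases the component count from 1 to 2, so 3 is a cut vertex.
By contrast removing 9 leaves 1 component; it is not a cut vertex. No other vertex is a cut vertex either.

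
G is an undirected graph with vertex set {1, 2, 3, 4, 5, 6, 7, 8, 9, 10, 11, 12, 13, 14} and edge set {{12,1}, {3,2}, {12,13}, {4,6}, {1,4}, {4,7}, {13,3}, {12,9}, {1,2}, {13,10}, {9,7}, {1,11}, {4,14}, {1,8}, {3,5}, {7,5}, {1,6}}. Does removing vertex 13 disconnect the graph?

Deleting 13 raises the number of components from 1 to 2, so 13 is a cut vertex.

Yes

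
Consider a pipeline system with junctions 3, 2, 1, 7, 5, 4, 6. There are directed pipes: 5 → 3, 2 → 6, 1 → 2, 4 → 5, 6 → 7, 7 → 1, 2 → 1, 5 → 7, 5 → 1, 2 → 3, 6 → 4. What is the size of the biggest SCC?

{1, 2, 4, 5, 6, 7} are all mutually reachable — one SCC of size 6.
{3} is an SCC by itself.
The largest has 6 vertices.

6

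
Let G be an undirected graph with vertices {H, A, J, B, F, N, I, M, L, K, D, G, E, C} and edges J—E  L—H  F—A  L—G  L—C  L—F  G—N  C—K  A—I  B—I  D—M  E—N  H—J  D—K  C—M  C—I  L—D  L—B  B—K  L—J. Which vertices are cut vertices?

L

Removing L increases the component count from 1 to 2, so L is a cut vertex.
By contrast removing G leaves 1 component; it is not a cut vertex. No other vertex is a cut vertex either.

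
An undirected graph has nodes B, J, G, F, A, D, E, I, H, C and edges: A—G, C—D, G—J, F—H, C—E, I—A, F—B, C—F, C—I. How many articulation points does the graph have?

Removing A increases the component count from 1 to 2, so A is a cut vertex.
Removing C increases the component count from 1 to 4, so C is a cut vertex.
Removing F increases the component count from 1 to 3, so F is a cut vertex.
Likewise G, I are cut vertices.
By contrast removing E leaves 1 component; it is not a cut vertex. No other vertex is a cut vertex either.

5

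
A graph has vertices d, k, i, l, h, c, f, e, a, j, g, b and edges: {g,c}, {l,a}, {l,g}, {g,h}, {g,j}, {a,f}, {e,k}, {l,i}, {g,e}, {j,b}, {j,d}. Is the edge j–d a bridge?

Yes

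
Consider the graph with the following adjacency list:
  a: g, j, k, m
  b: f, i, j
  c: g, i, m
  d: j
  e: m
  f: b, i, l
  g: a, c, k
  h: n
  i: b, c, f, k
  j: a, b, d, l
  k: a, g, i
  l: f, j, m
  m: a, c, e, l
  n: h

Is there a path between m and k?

From m we can reach a, b, c, d, e, f, g, i, j, k, l, m, which includes k.

Yes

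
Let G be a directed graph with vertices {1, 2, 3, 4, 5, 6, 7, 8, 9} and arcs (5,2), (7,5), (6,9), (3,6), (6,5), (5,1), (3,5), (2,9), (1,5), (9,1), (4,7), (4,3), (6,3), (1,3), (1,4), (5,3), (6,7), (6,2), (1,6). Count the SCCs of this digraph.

2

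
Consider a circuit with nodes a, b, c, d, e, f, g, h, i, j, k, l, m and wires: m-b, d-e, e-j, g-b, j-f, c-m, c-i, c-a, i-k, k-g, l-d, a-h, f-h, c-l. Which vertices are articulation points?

c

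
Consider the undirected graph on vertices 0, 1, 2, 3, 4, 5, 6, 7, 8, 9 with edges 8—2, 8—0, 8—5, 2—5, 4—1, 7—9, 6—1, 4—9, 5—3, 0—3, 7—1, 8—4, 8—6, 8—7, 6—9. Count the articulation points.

Removing 8 increases the component count from 1 to 2, so 8 is a cut vertex.
By contrast removing 0 leaves 1 component; it is not a cut vertex. No other vertex is a cut vertex either.

1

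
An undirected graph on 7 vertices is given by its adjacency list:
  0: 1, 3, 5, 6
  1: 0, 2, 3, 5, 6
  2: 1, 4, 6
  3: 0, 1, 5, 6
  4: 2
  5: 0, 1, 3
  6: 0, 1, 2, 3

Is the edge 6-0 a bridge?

After removing 6-0, the path 6-1-0 still connects them, so the edge is not a bridge.

No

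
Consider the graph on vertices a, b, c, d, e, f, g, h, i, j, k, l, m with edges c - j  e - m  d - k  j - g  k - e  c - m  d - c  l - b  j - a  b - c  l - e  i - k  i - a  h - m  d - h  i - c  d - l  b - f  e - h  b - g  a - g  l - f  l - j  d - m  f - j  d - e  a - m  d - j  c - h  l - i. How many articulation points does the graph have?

0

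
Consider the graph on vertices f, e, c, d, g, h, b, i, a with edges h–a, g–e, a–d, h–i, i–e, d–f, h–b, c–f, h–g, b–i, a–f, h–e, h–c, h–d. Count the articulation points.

Removing h increases the component count from 1 to 2, so h is a cut vertex.
By contrast removing e leaves 1 component; it is not a cut vertex. No other vertex is a cut vertex either.

1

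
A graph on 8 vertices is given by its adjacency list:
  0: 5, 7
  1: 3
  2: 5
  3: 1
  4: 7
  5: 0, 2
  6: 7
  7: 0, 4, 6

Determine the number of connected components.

Starting from 1 we can reach 1, 3. That is one component of size 2.
Starting from 0 we can reach 0, 2, 4, 5, 6, 7. That is one component of size 6.
Total: 2 components.

2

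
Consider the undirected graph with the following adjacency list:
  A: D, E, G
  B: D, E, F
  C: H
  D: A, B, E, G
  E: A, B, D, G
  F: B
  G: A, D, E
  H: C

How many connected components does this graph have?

2

Starting from C we can reach C, H. That is one component of size 2.
Starting from A we can reach A, B, D, E, F, G. That is one component of size 6.
Total: 2 components.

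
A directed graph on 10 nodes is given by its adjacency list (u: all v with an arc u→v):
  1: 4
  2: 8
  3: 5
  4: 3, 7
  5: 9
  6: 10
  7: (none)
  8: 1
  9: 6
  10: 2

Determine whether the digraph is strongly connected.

There is no directed path from 7 to 10, so the graph is not strongly connected.

No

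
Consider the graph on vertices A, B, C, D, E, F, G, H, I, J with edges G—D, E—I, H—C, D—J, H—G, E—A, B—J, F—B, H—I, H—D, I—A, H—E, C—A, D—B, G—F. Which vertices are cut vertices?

Removing H increases the component count from 1 to 2, so H is a cut vertex.
By contrast removing C leaves 1 component; it is not a cut vertex. No other vertex is a cut vertex either.

H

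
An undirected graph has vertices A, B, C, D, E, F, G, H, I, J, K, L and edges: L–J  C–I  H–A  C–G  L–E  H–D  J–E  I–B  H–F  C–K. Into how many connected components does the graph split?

Starting from E we can reach E, J, L. That is one component of size 3.
Starting from A we can reach A, D, F, H. That is one component of size 4.
Starting from B we can reach B, C, G, I, K. That is one component of size 5.
Total: 3 components.

3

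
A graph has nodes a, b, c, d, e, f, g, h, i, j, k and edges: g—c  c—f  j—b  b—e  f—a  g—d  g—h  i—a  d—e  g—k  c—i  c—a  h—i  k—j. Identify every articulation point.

Removing g increases the component count from 1 to 2, so g is a cut vertex.
By contrast removing f leaves 1 component; it is not a cut vertex. No other vertex is a cut vertex either.

g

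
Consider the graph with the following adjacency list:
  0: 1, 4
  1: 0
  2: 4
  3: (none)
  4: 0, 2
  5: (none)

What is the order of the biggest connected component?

4

3 is isolated — a component by itself.
5 is isolated — a component by itself.
Starting from 0 we can reach 0, 1, 2, 4. That is one component of size 4.
The largest has 4 vertices.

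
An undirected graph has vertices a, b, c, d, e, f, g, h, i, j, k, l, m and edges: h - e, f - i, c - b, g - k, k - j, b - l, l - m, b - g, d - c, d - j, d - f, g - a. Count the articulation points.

5

Removing b increases the component count from 2 to 3, so b is a cut vertex.
Removing d increases the component count from 2 to 3, so d is a cut vertex.
Removing f increases the component count from 2 to 3, so f is a cut vertex.
Likewise g, l are cut vertices.
By contrast removing i leaves 2 components; it is not a cut vertex. No other vertex is a cut vertex either.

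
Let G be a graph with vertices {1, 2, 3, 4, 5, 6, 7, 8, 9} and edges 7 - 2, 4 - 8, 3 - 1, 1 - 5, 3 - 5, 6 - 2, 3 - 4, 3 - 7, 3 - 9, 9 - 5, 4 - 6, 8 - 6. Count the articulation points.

1

Removing 3 increases the component count from 1 to 2, so 3 is a cut vertex.
By contrast removing 8 leaves 1 component; it is not a cut vertex. No other vertex is a cut vertex either.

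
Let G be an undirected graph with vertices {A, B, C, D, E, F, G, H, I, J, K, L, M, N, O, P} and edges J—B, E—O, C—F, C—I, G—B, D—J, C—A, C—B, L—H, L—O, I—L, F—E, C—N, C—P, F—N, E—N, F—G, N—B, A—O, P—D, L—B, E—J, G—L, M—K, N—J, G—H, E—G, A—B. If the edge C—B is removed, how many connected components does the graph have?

C and B are still connected via C-A-B, so the component count stays at 2.

2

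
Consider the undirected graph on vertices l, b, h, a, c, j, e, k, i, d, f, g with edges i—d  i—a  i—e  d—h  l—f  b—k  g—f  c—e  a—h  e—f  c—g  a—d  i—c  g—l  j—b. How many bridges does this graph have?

2

The edges on the cycle i-a-h-d-i are not bridges since each lies on that cycle.
But removing b—k disconnects b from k; removing j—b disconnects j from b — these are bridges.
That makes 2 bridges.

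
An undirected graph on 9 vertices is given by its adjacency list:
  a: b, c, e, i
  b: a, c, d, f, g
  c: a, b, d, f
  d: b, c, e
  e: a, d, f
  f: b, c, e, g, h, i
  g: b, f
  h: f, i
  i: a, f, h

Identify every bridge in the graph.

The edges on the cycle f-i-a-c-f are not bridges since each lies on that cycle.
Every edge lies on some cycle, so there are no bridges.

none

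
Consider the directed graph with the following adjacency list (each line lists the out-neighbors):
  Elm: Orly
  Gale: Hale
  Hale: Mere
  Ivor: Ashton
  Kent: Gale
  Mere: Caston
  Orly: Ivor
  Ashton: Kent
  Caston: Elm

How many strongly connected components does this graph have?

1

{Elm, Gale, Hale, Ivor, Kent, Mere, Orly, Ashton, Caston} are all mutually reachable — one SCC of size 9.
That gives 1 strongly connected component.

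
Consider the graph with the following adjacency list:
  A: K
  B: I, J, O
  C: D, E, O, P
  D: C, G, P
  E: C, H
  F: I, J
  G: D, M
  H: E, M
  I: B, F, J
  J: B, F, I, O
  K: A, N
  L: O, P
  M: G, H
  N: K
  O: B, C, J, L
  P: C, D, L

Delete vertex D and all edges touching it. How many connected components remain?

2

With D gone, the remaining components are: {A, K, N}; {B, C, E, F, G, H, I, J, L, M, O, P}.
That is 2 components.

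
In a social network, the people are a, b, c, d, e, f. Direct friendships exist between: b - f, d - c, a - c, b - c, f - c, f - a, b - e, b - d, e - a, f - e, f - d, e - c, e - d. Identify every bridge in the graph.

none

The edges on the cycle b-f-a-e-b are not bridges since each lies on that cycle.
Every edge lies on some cycle, so there are no bridges.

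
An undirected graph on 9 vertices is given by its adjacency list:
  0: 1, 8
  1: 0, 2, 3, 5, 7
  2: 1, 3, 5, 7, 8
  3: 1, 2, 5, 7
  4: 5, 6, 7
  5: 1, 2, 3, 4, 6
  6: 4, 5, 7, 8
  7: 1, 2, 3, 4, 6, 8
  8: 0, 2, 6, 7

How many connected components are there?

Starting from 0 we can reach 0, 1, 2, 3, 4, 5, 6, 7, 8. That is one component of size 9.
Total: 1 component.

1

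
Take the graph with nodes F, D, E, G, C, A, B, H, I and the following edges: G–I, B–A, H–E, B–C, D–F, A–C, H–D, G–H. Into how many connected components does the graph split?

2

Starting from A we can reach A, B, C. That is one component of size 3.
Starting from D we can reach D, E, F, G, H, I. That is one component of size 6.
Total: 2 components.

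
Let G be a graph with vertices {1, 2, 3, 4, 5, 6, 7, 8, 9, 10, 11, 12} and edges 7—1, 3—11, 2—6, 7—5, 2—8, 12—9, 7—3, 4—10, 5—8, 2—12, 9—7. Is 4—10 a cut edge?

Yes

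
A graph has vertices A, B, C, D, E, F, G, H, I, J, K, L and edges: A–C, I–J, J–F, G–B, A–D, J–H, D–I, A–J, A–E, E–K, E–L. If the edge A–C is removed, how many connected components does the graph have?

3

Before removal there are 2 components.
A–C is a bridge — removing it separates A's side from C's side.
After removal: 3 components.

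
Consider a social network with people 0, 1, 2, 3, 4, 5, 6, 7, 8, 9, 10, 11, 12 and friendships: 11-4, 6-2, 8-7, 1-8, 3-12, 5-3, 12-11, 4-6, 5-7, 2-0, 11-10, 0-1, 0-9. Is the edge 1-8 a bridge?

After removing 1-8, the path 1-0-2-6-4-11-12-3-5-7-8 still connects them, so the edge is not a bridge.

No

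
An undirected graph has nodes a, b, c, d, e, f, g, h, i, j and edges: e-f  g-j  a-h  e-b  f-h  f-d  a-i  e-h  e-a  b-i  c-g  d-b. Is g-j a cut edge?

Removing g-j leaves no path between g and j: the component count goes from 2 to 3. So it is a bridge.

Yes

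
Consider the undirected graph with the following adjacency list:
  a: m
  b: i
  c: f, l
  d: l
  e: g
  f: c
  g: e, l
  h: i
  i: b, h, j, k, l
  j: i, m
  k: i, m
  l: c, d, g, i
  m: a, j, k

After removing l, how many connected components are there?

4

With l gone, the remaining components are: {d}; {c, f}; {e, g}; {a, b, h, i, j, k, m}.
That is 4 components.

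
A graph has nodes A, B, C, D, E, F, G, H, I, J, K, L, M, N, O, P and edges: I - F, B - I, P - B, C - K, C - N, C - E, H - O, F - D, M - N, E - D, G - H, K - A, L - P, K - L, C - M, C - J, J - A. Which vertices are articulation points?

Removing C increases the component count from 2 to 3, so C is a cut vertex.
Removing H increases the component count from 2 to 3, so H is a cut vertex.
By contrast removing D leaves 2 components; it is not a cut vertex. No other vertex is a cut vertex either.

C, H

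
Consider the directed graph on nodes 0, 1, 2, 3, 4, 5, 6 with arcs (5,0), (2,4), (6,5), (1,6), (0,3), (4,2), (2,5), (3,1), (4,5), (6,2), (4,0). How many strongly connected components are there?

1

{0, 1, 2, 3, 4, 5, 6} are all mutually reachable — one SCC of size 7.
That gives 1 strongly connected component.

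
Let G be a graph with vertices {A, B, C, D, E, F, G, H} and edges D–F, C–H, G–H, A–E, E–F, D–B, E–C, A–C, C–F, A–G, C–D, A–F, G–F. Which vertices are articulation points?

D

Removing D increases the component count from 1 to 2, so D is a cut vertex.
By contrast removing E leaves 1 component; it is not a cut vertex. No other vertex is a cut vertex either.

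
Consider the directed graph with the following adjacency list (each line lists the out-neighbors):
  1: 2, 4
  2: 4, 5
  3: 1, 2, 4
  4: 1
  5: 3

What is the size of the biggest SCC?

{1, 2, 3, 4, 5} are all mutually reachable — one SCC of size 5.
The largest has 5 vertices.

5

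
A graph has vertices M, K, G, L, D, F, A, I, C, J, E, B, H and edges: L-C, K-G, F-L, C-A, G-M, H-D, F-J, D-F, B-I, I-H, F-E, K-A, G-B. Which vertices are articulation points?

F, G

Removing F increases the component count from 1 to 3, so F is a cut vertex.
Removing G increases the component count from 1 to 2, so G is a cut vertex.
By contrast removing L leaves 1 component; it is not a cut vertex. No other vertex is a cut vertex either.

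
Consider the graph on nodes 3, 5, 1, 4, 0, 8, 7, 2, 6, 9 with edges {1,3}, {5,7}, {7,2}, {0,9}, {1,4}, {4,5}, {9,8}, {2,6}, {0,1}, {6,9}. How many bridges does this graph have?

The edges on the cycle 0-1-4-5-7-2-6-9-0 are not bridges since each lies on that cycle.
But removing 3–1 disconnects 3 from 1; removing 8–9 disconnects 8 from 9 — these are bridges.
That makes 2 bridges.

2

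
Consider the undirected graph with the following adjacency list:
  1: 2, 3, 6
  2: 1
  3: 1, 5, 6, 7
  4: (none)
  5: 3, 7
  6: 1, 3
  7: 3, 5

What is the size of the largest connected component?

4 is isolated — a component by itself.
Starting from 1 we can reach 1, 2, 3, 5, 6, 7. That is one component of size 6.
The largest has 6 vertices.

6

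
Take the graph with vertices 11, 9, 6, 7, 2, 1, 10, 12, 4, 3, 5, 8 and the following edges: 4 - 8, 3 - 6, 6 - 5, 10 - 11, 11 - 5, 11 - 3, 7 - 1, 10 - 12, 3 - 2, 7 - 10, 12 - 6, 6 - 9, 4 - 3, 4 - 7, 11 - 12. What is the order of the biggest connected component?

12

Starting from 1 we can reach 1, 2, 3, 4, 5, 6, 7, 8, 9, 10, 11, 12. That is one component of size 12.
The largest has 12 vertices.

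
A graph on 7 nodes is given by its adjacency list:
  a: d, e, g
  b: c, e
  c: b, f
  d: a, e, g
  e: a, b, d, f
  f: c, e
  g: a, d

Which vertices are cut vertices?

e

Removing e increases the component count from 1 to 2, so e is a cut vertex.
By contrast removing a leaves 1 component; it is not a cut vertex. No other vertex is a cut vertex either.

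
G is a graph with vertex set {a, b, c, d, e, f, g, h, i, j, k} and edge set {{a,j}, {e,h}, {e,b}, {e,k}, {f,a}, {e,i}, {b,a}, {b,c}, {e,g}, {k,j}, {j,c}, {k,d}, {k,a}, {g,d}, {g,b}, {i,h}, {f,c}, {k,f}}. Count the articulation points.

Removing e increases the component count from 1 to 2, so e is a cut vertex.
By contrast removing a leaves 1 component; it is not a cut vertex. No other vertex is a cut vertex either.

1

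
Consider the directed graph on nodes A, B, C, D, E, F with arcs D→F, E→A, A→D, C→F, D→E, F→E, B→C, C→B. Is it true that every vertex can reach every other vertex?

There is no directed path from D to B, so the graph is not strongly connected.

No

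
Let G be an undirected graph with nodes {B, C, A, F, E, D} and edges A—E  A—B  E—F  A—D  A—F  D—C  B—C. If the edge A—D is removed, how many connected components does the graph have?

1

A and D are still connected via A-B-C-D, so the component count stays at 1.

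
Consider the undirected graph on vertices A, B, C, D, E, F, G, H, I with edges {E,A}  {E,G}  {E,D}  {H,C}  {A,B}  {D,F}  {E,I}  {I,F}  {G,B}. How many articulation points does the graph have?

Removing E increases the component count from 2 to 3, so E is a cut vertex.
By contrast removing F leaves 2 components; it is not a cut vertex. No other vertex is a cut vertex either.

1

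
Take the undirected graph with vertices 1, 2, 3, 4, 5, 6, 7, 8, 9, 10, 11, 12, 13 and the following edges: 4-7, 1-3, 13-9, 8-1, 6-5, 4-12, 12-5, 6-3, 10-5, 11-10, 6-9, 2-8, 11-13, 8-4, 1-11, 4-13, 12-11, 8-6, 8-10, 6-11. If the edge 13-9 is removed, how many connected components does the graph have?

13 and 9 are still connected via 13-11-6-9, so the component count stays at 1.

1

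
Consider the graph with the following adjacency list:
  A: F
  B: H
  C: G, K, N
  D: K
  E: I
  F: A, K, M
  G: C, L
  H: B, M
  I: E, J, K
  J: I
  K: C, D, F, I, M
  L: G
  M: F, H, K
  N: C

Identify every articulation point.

Removing C increases the component count from 1 to 3, so C is a cut vertex.
Removing F increases the component count from 1 to 2, so F is a cut vertex.
Removing G increases the component count from 1 to 2, so G is a cut vertex.
Likewise H, I, K, M are cut vertices.
By contrast removing B leaves 1 component; it is not a cut vertex. No other vertex is a cut vertex either.

C, F, G, H, I, K, M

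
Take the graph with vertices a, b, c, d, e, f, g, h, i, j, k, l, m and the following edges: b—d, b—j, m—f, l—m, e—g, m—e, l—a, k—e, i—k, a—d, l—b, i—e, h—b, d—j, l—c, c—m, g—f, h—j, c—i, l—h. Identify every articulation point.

Removing l increases the component count from 1 to 2, so l is a cut vertex.
By contrast removing d leaves 1 component; it is not a cut vertex. No other vertex is a cut vertex either.

l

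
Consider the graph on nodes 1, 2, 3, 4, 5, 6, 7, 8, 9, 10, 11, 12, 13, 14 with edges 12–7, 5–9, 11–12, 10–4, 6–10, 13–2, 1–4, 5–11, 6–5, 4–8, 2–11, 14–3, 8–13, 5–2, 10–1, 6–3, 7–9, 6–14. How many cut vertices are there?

1

Removing 6 increases the component count from 1 to 2, so 6 is a cut vertex.
By contrast removing 4 leaves 1 component; it is not a cut vertex. No other vertex is a cut vertex either.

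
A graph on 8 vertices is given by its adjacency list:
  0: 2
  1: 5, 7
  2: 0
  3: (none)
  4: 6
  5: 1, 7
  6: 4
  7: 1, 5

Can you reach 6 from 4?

Yes

From 4 we can reach 4, 6, which includes 6.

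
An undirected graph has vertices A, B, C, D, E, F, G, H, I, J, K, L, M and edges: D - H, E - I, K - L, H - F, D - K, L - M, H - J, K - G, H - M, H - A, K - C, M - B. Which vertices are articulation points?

Removing H increases the component count from 2 to 5, so H is a cut vertex.
Removing K increases the component count from 2 to 4, so K is a cut vertex.
Removing M increases the component count from 2 to 3, so M is a cut vertex.
By contrast removing G leaves 2 components; it is not a cut vertex. No other vertex is a cut vertex either.

H, K, M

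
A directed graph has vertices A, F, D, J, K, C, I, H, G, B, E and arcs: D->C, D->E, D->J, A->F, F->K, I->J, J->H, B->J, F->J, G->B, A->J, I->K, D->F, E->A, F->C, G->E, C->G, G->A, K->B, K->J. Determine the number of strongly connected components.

7

{A, C, E, F, G} are all mutually reachable — one SCC of size 5.
{B} is an SCC by itself.
{H} is an SCC by itself.
{J} is an SCC by itself.
{K} is an SCC by itself.
(and 2 more singleton SCCs)
That gives 7 strongly connected components.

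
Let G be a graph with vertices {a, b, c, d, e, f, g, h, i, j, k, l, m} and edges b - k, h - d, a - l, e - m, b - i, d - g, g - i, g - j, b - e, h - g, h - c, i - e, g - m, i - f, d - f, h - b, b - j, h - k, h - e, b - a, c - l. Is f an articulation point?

No

Deleting f leaves 1 component (was 1) (its neighbors d, i remain connected to each other), so f is not a cut vertex.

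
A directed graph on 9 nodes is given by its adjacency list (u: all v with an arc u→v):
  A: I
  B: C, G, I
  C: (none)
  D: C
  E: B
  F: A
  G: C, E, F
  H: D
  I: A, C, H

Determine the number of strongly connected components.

6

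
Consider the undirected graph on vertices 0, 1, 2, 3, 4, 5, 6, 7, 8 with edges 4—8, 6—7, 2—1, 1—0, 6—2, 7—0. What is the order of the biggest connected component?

5 is isolated — a component by itself.
3 is isolated — a component by itself.
Starting from 4 we can reach 4, 8. That is one component of size 2.
Starting from 0 we can reach 0, 1, 2, 6, 7. That is one component of size 5.
The largest has 5 vertices.

5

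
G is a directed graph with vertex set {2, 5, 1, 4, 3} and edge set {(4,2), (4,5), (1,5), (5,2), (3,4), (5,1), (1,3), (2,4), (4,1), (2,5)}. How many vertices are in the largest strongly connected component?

{1, 2, 3, 4, 5} are all mutually reachable — one SCC of size 5.
The largest has 5 vertices.

5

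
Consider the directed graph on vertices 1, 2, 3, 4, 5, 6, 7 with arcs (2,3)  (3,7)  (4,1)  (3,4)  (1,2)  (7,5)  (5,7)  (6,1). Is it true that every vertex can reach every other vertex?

There is no directed path from 5 to 6, so the graph is not strongly connected.

No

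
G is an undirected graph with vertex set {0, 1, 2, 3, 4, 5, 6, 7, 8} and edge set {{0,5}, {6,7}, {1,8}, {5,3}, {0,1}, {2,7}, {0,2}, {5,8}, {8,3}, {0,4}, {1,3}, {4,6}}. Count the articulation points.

1

Removing 0 increases the component count from 1 to 2, so 0 is a cut vertex.
By contrast removing 2 leaves 1 component; it is not a cut vertex. No other vertex is a cut vertex either.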